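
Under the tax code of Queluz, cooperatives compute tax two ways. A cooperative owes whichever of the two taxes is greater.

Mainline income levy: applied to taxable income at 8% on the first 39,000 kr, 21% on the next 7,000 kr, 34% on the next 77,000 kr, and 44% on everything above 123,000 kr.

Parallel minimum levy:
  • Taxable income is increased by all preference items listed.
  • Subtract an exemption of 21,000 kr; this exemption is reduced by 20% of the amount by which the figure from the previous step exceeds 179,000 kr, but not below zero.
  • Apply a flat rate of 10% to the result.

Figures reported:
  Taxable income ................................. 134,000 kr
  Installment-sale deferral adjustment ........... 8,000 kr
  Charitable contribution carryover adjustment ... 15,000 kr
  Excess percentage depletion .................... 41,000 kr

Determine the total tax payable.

Mainline income levy:
  39,000 kr × 8% = 3,120 kr
  7,000 kr × 21% = 1,470 kr
  77,000 kr × 34% = 26,180 kr
  11,000 kr × 44% = 4,840 kr
  → 35,610 kr

Parallel minimum levy:
  Adjusted income: 134,000 kr + 8,000 kr + 15,000 kr + 41,000 kr = 198,000 kr
  Exemption: 21,000 kr − 20% × (198,000 kr − 179,000 kr) = 21,000 kr − 3,800 kr = 17,200 kr
  Base: 198,000 kr − 17,200 kr = 180,800 kr
  180,800 kr × 10% = 18,080 kr

35,610 kr > 18,080 kr, so the mainline income levy governs.

35,610 kr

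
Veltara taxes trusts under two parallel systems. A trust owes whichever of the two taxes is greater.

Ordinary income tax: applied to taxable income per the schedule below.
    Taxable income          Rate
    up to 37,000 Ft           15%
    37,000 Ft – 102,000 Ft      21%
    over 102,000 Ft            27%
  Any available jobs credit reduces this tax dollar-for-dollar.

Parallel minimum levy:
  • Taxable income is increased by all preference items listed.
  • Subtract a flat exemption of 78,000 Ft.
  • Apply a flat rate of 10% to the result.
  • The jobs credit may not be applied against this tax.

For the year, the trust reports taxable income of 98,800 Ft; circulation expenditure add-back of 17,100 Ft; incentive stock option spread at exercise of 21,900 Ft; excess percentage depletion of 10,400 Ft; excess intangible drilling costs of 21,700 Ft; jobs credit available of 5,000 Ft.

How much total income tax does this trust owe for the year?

13,528 Ft

Parallel minimum levy:
  Adjusted income: 98,800 Ft + 17,100 Ft + 21,900 Ft + 10,400 Ft + 21,700 Ft = 169,900 Ft
  Less exemption 78,000 Ft → base 91,900 Ft
  91,900 Ft × 10% = 9,190 Ft

Ordinary income tax:
  37,000 Ft × 15% = 5,550 Ft
  61,800 Ft × 21% = 12,978 Ft
  → 18,528 Ft
  Less jobs credit 5,000 Ft → 13,528 Ft

13,528 Ft > 9,190 Ft, so the ordinary income tax governs.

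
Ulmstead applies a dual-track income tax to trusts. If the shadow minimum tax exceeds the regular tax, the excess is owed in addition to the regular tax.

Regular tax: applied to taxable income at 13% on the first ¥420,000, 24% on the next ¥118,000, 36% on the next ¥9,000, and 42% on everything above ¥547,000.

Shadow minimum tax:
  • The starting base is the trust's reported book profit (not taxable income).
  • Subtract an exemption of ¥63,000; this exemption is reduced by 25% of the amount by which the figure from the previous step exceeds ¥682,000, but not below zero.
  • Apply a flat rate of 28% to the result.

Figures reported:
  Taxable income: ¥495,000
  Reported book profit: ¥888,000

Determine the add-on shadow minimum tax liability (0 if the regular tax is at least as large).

Regular tax:
  ¥420,000 × 13% = ¥54,600
  ¥75,000 × 24% = ¥18,000
  → ¥72,600

Shadow minimum tax:
  Base (reported book profit): ¥888,000
  Exemption: ¥63,000 − 25% × (¥888,000 − ¥682,000) = ¥63,000 − ¥51,500 = ¥11,500
  Base: ¥888,000 − ¥11,500 = ¥876,500
  ¥876,500 × 28% = ¥245,420

Excess of shadow minimum tax over regular tax: ¥245,420 − ¥72,600 = ¥172,820.

¥172,820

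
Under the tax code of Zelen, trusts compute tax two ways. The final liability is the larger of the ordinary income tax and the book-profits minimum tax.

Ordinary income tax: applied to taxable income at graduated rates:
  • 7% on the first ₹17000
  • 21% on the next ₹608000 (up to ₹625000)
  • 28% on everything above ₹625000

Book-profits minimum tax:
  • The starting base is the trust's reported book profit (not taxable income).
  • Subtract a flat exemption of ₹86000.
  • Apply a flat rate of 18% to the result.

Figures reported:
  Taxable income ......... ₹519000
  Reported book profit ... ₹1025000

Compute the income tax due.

₹169020

Book-profits minimum tax:
  Base (reported book profit): ₹1025000
  Less exemption ₹86000 → base ₹939000
  ₹939000 × 18% = ₹169020

Ordinary income tax:
  ₹17000 × 7% = ₹1190
  ₹502000 × 21% = ₹105420
  → ₹106610

₹169020 > ₹106610, so the book-profits minimum tax is the binding amount.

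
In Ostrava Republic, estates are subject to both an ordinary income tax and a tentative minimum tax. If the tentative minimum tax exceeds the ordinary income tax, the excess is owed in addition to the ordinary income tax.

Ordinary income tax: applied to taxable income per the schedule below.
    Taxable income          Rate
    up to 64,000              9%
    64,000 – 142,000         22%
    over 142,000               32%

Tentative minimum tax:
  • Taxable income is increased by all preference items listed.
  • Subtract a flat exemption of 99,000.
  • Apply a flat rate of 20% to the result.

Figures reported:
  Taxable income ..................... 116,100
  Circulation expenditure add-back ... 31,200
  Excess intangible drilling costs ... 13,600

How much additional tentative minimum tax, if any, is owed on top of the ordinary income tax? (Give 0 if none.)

Ordinary income tax:
  64,000 × 9% = 5,760
  52,100 × 22% = 11,462
  → 17,222

Tentative minimum tax:
  Adjusted income: 116,100 + 31,200 + 13,600 = 160,900
  Less exemption 99,000 → base 61,900
  61,900 × 20% = 12,380

12,380 ≤ 17,222, so no add-on is due.

0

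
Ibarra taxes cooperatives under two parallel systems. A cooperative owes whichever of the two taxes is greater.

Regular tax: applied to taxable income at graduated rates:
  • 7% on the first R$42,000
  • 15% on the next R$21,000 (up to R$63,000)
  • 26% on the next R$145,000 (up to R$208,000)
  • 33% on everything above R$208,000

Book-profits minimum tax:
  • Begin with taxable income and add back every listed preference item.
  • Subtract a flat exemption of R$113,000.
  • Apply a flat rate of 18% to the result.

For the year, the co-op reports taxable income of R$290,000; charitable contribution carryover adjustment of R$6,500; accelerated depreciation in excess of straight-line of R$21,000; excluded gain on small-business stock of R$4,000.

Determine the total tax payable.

R$70,850

Book-profits minimum tax:
  Adjusted income: R$290,000 + R$6,500 + R$21,000 + R$4,000 = R$321,500
  Less exemption R$113,000 → base R$208,500
  R$208,500 × 18% = R$37,530

Regular tax:
  R$42,000 × 7% = R$2,940
  R$21,000 × 15% = R$3,150
  R$145,000 × 26% = R$37,700
  R$82,000 × 33% = R$27,060
  → R$70,850

R$70,850 > R$37,530, so the regular tax governs.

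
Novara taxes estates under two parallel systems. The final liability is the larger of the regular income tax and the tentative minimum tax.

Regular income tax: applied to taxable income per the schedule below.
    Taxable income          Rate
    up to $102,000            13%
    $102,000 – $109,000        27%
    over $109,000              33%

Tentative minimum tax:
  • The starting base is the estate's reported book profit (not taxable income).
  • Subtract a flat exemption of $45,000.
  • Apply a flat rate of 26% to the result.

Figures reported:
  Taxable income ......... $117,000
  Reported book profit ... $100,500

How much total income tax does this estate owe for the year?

$17,790

Tentative minimum tax:
  Base (reported book profit): $100,500
  Less exemption $45,000 → base $55,500
  $55,500 × 26% = $14,430

Regular income tax:
  $102,000 × 13% = $13,260
  $7,000 × 27% = $1,890
  $8,000 × 33% = $2,640
  → $17,790

$17,790 > $14,430, so the regular income tax governs.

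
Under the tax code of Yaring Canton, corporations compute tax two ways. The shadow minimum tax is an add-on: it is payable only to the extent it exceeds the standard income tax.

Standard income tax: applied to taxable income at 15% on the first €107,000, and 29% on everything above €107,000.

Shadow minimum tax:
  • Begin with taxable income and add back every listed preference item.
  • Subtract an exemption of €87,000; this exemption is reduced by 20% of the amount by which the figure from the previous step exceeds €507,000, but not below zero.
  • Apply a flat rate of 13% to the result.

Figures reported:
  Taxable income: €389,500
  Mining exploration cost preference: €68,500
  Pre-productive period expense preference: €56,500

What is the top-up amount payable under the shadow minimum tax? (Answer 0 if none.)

Standard income tax:
  €107,000 × 15% = €16,050
  €282,500 × 29% = €81,925
  → €97,975

Shadow minimum tax:
  Adjusted income: €389,500 + €68,500 + €56,500 = €514,500
  Exemption: €87,000 − 20% × (€514,500 − €507,000) = €87,000 − €1,500 = €85,500
  Base: €514,500 − €85,500 = €429,000
  €429,000 × 13% = €55,770

€55,770 ≤ €97,975, so no add-on is due.

€0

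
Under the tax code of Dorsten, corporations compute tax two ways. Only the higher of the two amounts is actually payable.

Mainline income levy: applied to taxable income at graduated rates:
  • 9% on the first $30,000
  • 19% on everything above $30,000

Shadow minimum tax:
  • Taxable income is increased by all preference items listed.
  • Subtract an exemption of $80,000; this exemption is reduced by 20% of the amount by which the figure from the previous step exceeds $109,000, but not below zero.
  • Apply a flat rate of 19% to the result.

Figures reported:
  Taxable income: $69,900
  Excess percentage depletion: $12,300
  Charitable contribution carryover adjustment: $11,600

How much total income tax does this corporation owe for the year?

$10,281

Shadow minimum tax:
  Adjusted income: $69,900 + $12,300 + $11,600 = $93,800
  Exemption: $93,800 ≤ $109,000, so full $80,000 applies
  Base: $93,800 − $80,000 = $13,800
  $13,800 × 19% = $2,622

Mainline income levy:
  $30,000 × 9% = $2,700
  $39,900 × 19% = $7,581
  → $10,281

$10,281 > $2,622, so the mainline income levy governs.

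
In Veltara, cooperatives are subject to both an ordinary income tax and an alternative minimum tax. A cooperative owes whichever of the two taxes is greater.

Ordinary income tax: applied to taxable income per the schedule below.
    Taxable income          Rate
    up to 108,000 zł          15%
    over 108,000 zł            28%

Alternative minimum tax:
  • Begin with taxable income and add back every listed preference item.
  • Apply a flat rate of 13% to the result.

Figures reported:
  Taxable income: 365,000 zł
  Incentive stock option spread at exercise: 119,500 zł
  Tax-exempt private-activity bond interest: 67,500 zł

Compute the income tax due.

Alternative minimum tax:
  Adjusted income: 365,000 zł + 119,500 zł + 67,500 zł = 552,000 zł
  552,000 zł × 13% = 71,760 zł

Ordinary income tax:
  108,000 zł × 15% = 16,200 zł
  257,000 zł × 28% = 71,960 zł
  → 88,160 zł

88,160 zł > 71,760 zł, so the ordinary income tax governs.

88,160 zł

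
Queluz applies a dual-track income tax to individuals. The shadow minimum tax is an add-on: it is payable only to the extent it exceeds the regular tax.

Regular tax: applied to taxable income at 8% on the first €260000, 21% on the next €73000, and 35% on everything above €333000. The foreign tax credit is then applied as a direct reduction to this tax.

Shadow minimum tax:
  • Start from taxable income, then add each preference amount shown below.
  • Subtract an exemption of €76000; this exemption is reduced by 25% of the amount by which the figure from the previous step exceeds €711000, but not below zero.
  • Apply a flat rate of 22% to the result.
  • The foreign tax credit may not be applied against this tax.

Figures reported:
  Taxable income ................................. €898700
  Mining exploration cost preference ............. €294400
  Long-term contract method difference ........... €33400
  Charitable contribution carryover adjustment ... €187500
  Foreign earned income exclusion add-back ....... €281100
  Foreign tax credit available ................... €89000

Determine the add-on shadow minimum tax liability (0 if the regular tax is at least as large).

€227797

Regular tax:
  €260000 × 8% = €20800
  €73000 × 21% = €15330
  €565700 × 35% = €197995
  → €234125
  Less foreign tax credit €89000 → €145125

Shadow minimum tax:
  Adjusted income: €898700 + €294400 + €33400 + €187500 + €281100 = €1695100
  Exemption: 25% × (€1695100 − €711000) = €246025 ≥ €76000, so the exemption is fully phased out
  Base: €1695100 − €0 = €1695100
  €1695100 × 22% = €372922

Excess of shadow minimum tax over regular tax: €372922 − €145125 = €227797.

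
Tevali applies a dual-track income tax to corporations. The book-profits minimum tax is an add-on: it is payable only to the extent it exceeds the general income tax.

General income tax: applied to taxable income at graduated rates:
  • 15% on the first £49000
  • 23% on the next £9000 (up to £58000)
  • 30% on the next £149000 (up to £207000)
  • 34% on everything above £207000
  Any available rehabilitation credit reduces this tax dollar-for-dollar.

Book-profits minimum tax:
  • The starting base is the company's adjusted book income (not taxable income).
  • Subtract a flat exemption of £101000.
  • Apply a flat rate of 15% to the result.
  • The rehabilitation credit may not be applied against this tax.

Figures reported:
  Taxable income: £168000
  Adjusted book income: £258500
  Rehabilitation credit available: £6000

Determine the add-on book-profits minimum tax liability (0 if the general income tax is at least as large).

General income tax:
  £49000 × 15% = £7350
  £9000 × 23% = £2070
  £110000 × 30% = £33000
  → £42420
  Less rehabilitation credit £6000 → £36420

Book-profits minimum tax:
  Base (adjusted book income): £258500
  Less exemption £101000 → base £157500
  £157500 × 15% = £23625

£23625 ≤ £36420, so no add-on is due.

£0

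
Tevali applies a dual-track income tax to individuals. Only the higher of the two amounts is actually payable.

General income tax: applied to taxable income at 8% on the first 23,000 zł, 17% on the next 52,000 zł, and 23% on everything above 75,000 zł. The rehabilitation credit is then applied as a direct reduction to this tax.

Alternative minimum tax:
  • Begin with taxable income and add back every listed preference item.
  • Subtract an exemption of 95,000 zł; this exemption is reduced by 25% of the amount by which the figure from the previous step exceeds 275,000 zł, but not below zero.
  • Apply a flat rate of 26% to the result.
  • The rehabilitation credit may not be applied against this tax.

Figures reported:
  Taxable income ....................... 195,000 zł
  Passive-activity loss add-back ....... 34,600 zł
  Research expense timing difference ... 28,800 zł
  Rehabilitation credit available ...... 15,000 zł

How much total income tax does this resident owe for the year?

Alternative minimum tax:
  Adjusted income: 195,000 zł + 34,600 zł + 28,800 zł = 258,400 zł
  Exemption: 258,400 zł ≤ 275,000 zł, so full 95,000 zł applies
  Base: 258,400 zł − 95,000 zł = 163,400 zł
  163,400 zł × 26% = 42,484 zł

General income tax:
  23,000 zł × 8% = 1,840 zł
  52,000 zł × 17% = 8,840 zł
  120,000 zł × 23% = 27,600 zł
  → 38,280 zł
  Less rehabilitation credit 15,000 zł → 23,280 zł

42,484 zł > 23,280 zł, so the alternative minimum tax is the binding amount.

42,484 zł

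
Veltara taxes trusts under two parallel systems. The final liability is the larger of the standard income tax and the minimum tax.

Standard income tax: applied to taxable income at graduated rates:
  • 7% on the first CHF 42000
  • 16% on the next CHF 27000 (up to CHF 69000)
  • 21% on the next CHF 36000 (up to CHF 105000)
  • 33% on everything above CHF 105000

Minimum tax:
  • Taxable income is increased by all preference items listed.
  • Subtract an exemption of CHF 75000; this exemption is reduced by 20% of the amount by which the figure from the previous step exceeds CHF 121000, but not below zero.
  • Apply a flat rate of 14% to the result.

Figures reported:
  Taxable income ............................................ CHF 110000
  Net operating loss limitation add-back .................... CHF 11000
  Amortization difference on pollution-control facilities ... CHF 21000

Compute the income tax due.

Minimum tax:
  Adjusted income: CHF 110000 + CHF 11000 + CHF 21000 = CHF 142000
  Exemption: CHF 75000 − 20% × (CHF 142000 − CHF 121000) = CHF 75000 − CHF 4200 = CHF 70800
  Base: CHF 142000 − CHF 70800 = CHF 71200
  CHF 71200 × 14% = CHF 9968

Standard income tax:
  CHF 42000 × 7% = CHF 2940
  CHF 27000 × 16% = CHF 4320
  CHF 36000 × 21% = CHF 7560
  CHF 5000 × 33% = CHF 1650
  → CHF 16470

CHF 16470 > CHF 9968, so the standard income tax governs.

CHF 16470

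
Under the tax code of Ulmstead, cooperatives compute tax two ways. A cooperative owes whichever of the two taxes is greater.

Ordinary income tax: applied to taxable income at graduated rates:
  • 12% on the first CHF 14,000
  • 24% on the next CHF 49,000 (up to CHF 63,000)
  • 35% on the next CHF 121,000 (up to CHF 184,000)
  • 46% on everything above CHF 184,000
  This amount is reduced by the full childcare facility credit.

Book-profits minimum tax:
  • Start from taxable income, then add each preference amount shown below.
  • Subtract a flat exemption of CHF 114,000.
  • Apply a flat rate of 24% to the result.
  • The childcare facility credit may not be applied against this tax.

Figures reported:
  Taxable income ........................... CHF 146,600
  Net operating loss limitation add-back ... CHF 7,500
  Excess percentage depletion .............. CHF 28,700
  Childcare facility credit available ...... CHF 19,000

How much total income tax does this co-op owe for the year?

Ordinary income tax:
  CHF 14,000 × 12% = CHF 1,680
  CHF 49,000 × 24% = CHF 11,760
  CHF 83,600 × 35% = CHF 29,260
  → CHF 42,700
  Less childcare facility credit CHF 19,000 → CHF 23,700

Book-profits minimum tax:
  Adjusted income: CHF 146,600 + CHF 7,500 + CHF 28,700 = CHF 182,800
  Less exemption CHF 114,000 → base CHF 68,800
  CHF 68,800 × 24% = CHF 16,512

CHF 23,700 > CHF 16,512, so the ordinary income tax governs.

CHF 23,700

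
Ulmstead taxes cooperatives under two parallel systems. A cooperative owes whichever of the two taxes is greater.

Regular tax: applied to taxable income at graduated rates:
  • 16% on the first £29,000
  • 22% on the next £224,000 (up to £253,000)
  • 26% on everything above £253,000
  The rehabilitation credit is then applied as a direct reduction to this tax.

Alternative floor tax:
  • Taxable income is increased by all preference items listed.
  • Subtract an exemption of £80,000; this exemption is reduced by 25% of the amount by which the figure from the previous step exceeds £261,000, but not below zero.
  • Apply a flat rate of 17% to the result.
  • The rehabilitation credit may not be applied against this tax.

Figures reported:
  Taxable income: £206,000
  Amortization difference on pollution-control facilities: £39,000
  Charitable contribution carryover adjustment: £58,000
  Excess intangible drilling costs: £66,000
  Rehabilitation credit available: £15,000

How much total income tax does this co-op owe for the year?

Regular tax:
  £29,000 × 16% = £4,640
  £177,000 × 22% = £38,940
  → £43,580
  Less rehabilitation credit £15,000 → £28,580

Alternative floor tax:
  Adjusted income: £206,000 + £39,000 + £58,000 + £66,000 = £369,000
  Exemption: £80,000 − 25% × (£369,000 − £261,000) = £80,000 − £27,000 = £53,000
  Base: £369,000 − £53,000 = £316,000
  £316,000 × 17% = £53,720

£53,720 > £28,580, so the alternative floor tax is the binding amount.

£53,720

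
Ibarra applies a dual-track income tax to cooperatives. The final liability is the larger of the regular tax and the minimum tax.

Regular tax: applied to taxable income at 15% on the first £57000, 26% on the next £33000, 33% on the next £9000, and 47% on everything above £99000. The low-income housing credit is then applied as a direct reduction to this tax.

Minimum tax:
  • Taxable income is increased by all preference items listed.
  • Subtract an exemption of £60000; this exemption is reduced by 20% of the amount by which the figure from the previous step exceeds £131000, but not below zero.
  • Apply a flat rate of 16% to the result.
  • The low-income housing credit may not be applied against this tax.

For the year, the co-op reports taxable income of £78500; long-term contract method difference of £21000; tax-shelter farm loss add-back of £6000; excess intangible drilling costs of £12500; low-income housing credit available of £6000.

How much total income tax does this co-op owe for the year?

Regular tax:
  £57000 × 15% = £8550
  £21500 × 26% = £5590
  → £14140
  Less low-income housing credit £6000 → £8140

Minimum tax:
  Adjusted income: £78500 + £21000 + £6000 + £12500 = £118000
  Exemption: £118000 ≤ £131000, so full £60000 applies
  Base: £118000 − £60000 = £58000
  £58000 × 16% = £9280

£9280 > £8140, so the minimum tax is the binding amount.

£9280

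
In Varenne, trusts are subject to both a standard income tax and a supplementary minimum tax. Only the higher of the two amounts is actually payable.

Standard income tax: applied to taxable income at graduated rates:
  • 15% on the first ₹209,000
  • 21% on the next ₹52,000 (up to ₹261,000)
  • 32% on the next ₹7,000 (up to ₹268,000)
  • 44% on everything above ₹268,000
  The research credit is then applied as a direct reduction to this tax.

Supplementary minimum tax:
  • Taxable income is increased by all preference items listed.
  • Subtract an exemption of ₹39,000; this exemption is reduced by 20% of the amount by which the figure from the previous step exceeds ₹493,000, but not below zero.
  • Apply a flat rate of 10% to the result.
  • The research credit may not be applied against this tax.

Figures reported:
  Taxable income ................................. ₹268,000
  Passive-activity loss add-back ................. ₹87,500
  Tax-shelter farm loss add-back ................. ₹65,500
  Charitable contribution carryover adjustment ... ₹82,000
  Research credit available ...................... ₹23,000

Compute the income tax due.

₹46,600

Standard income tax:
  ₹209,000 × 15% = ₹31,350
  ₹52,000 × 21% = ₹10,920
  ₹7,000 × 32% = ₹2,240
  → ₹44,510
  Less research credit ₹23,000 → ₹21,510

Supplementary minimum tax:
  Adjusted income: ₹268,000 + ₹87,500 + ₹65,500 + ₹82,000 = ₹503,000
  Exemption: ₹39,000 − 20% × (₹503,000 − ₹493,000) = ₹39,000 − ₹2,000 = ₹37,000
  Base: ₹503,000 − ₹37,000 = ₹466,000
  ₹466,000 × 10% = ₹46,600

₹46,600 > ₹21,510, so the supplementary minimum tax is the binding amount.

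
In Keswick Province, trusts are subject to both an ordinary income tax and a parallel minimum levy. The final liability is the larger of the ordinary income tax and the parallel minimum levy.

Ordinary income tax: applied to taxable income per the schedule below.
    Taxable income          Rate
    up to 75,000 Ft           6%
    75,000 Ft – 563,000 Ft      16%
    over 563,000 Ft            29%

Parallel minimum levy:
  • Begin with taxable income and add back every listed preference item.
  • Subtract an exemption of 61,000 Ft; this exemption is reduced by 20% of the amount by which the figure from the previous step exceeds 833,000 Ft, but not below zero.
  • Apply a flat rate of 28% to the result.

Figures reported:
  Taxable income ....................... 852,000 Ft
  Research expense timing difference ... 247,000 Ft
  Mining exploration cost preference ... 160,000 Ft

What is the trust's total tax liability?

352,520 Ft

Parallel minimum levy:
  Adjusted income: 852,000 Ft + 247,000 Ft + 160,000 Ft = 1,259,000 Ft
  Exemption: 20% × (1,259,000 Ft − 833,000 Ft) = 85,200 Ft ≥ 61,000 Ft, so the exemption is fully phased out
  Base: 1,259,000 Ft − 0 Ft = 1,259,000 Ft
  1,259,000 Ft × 28% = 352,520 Ft

Ordinary income tax:
  75,000 Ft × 6% = 4,500 Ft
  488,000 Ft × 16% = 78,080 Ft
  289,000 Ft × 29% = 83,810 Ft
  → 166,390 Ft

352,520 Ft > 166,390 Ft, so the parallel minimum levy is the binding amount.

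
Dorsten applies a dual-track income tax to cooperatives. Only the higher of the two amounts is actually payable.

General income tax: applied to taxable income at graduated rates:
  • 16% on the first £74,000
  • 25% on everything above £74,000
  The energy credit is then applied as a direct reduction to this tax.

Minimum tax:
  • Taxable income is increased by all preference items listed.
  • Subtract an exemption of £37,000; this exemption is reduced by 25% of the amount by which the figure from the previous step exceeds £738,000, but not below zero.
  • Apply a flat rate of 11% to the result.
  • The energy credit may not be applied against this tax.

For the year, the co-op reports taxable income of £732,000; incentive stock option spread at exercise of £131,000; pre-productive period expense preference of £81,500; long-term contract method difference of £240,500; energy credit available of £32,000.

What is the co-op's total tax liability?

General income tax:
  £74,000 × 16% = £11,840
  £658,000 × 25% = £164,500
  → £176,340
  Less energy credit £32,000 → £144,340

Minimum tax:
  Adjusted income: £732,000 + £131,000 + £81,500 + £240,500 = £1,185,000
  Exemption: 25% × (£1,185,000 − £738,000) = £111,750 ≥ £37,000, so the exemption is fully phased out
  Base: £1,185,000 − £0 = £1,185,000
  £1,185,000 × 11% = £130,350

£144,340 > £130,350, so the general income tax governs.

£144,340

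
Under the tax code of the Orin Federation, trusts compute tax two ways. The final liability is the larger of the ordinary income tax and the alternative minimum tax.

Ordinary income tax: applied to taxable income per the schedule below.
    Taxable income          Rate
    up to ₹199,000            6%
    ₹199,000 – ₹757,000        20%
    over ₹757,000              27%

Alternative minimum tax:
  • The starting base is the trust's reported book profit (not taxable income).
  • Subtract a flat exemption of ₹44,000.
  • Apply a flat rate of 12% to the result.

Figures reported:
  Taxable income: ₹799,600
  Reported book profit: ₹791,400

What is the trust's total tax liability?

Alternative minimum tax:
  Base (reported book profit): ₹791,400
  Less exemption ₹44,000 → base ₹747,400
  ₹747,400 × 12% = ₹89,688

Ordinary income tax:
  ₹199,000 × 6% = ₹11,940
  ₹558,000 × 20% = ₹111,600
  ₹42,600 × 27% = ₹11,502
  → ₹135,042

₹135,042 > ₹89,688, so the ordinary income tax governs.

₹135,042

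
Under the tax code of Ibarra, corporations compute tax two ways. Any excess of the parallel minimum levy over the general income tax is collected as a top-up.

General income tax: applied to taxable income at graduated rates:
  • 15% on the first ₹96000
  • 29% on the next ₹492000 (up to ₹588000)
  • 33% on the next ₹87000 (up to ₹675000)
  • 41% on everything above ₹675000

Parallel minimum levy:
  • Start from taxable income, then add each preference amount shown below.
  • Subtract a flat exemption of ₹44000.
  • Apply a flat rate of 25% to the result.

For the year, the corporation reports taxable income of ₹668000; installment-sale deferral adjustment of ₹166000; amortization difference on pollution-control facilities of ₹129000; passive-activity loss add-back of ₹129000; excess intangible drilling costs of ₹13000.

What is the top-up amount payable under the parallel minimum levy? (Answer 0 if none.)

Parallel minimum levy:
  Adjusted income: ₹668000 + ₹166000 + ₹129000 + ₹129000 + ₹13000 = ₹1105000
  Less exemption ₹44000 → base ₹1061000
  ₹1061000 × 25% = ₹265250

General income tax:
  ₹96000 × 15% = ₹14400
  ₹492000 × 29% = ₹142680
  ₹80000 × 33% = ₹26400
  → ₹183480

Excess of parallel minimum levy over general income tax: ₹265250 − ₹183480 = ₹81770.

₹81770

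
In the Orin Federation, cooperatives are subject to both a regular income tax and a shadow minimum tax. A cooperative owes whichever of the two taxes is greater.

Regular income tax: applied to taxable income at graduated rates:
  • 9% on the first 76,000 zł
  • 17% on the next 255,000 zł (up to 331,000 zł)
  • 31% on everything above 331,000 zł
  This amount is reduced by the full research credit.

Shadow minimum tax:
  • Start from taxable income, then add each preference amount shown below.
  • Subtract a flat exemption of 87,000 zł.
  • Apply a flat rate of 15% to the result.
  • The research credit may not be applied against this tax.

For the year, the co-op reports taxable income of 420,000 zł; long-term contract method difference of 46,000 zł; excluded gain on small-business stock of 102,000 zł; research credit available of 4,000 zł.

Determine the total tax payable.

Regular income tax:
  76,000 zł × 9% = 6,840 zł
  255,000 zł × 17% = 43,350 zł
  89,000 zł × 31% = 27,590 zł
  → 77,780 zł
  Less research credit 4,000 zł → 73,780 zł

Shadow minimum tax:
  Adjusted income: 420,000 zł + 46,000 zł + 102,000 zł = 568,000 zł
  Less exemption 87,000 zł → base 481,000 zł
  481,000 zł × 15% = 72,150 zł

73,780 zł > 72,150 zł, so the regular income tax governs.

73,780 zł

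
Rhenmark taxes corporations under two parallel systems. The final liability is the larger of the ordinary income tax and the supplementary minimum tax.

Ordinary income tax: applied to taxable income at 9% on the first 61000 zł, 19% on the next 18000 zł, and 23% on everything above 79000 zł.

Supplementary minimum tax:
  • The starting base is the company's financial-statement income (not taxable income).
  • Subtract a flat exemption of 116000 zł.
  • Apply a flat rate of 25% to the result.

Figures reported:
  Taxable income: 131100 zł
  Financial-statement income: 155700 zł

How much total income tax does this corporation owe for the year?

Ordinary income tax:
  61000 zł × 9% = 5490 zł
  18000 zł × 19% = 3420 zł
  52100 zł × 23% = 11983 zł
  → 20893 zł

Supplementary minimum tax:
  Base (financial-statement income): 155700 zł
  Less exemption 116000 zł → base 39700 zł
  39700 zł × 25% = 9925 zł

20893 zł > 9925 zł, so the ordinary income tax governs.

20893 zł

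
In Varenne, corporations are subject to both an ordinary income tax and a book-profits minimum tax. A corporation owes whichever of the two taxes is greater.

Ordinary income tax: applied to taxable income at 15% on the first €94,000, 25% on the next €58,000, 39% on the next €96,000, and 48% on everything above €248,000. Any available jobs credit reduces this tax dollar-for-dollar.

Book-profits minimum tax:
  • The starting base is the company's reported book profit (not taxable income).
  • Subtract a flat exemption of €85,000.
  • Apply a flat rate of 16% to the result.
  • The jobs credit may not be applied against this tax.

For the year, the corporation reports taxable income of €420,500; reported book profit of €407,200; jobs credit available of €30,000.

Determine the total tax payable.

€118,840

Book-profits minimum tax:
  Base (reported book profit): €407,200
  Less exemption €85,000 → base €322,200
  €322,200 × 16% = €51,552

Ordinary income tax:
  €94,000 × 15% = €14,100
  €58,000 × 25% = €14,500
  €96,000 × 39% = €37,440
  €172,500 × 48% = €82,800
  → €148,840
  Less jobs credit €30,000 → €118,840

€118,840 > €51,552, so the ordinary income tax governs.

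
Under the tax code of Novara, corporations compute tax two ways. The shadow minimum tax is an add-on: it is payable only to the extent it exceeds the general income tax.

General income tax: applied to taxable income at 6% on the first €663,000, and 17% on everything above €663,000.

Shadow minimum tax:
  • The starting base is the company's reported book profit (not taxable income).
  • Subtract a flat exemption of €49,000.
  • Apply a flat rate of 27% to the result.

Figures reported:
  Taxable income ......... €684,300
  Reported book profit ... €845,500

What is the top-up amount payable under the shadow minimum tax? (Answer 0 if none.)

€171,654

Shadow minimum tax:
  Base (reported book profit): €845,500
  Less exemption €49,000 → base €796,500
  €796,500 × 27% = €215,055

General income tax:
  €663,000 × 6% = €39,780
  €21,300 × 17% = €3,621
  → €43,401

Excess of shadow minimum tax over general income tax: €215,055 − €43,401 = €171,654.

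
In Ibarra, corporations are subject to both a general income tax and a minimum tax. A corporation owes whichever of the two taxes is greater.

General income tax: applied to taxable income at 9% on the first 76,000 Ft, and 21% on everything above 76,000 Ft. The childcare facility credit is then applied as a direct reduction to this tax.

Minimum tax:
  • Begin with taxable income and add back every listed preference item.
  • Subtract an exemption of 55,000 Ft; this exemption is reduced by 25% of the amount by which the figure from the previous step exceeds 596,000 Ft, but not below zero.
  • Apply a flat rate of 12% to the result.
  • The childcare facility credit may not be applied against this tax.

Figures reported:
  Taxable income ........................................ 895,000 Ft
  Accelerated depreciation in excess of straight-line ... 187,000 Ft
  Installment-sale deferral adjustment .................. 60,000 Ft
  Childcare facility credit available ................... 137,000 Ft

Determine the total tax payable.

137,040 Ft

General income tax:
  76,000 Ft × 9% = 6,840 Ft
  819,000 Ft × 21% = 171,990 Ft
  → 178,830 Ft
  Less childcare facility credit 137,000 Ft → 41,830 Ft

Minimum tax:
  Adjusted income: 895,000 Ft + 187,000 Ft + 60,000 Ft = 1,142,000 Ft
  Exemption: 25% × (1,142,000 Ft − 596,000 Ft) = 136,500 Ft ≥ 55,000 Ft, so the exemption is fully phased out
  Base: 1,142,000 Ft − 0 Ft = 1,142,000 Ft
  1,142,000 Ft × 12% = 137,040 Ft

137,040 Ft > 41,830 Ft, so the minimum tax is the binding amount.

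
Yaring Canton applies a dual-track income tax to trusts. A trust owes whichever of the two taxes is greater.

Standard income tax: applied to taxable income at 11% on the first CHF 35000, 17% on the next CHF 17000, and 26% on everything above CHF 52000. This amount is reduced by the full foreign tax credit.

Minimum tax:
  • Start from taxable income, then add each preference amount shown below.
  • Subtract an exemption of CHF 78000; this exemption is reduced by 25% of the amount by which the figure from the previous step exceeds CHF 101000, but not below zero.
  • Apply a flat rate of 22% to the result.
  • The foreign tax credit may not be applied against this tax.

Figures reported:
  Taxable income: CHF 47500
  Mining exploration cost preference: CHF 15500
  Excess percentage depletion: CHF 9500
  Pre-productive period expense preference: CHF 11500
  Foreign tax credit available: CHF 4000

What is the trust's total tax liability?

CHF 1975

Minimum tax:
  Adjusted income: CHF 47500 + CHF 15500 + CHF 9500 + CHF 11500 = CHF 84000
  Exemption: CHF 84000 ≤ CHF 101000, so full CHF 78000 applies
  Base: CHF 84000 − CHF 78000 = CHF 6000
  CHF 6000 × 22% = CHF 1320

Standard income tax:
  CHF 35000 × 11% = CHF 3850
  CHF 12500 × 17% = CHF 2125
  → CHF 5975
  Less foreign tax credit CHF 4000 → CHF 1975

CHF 1975 > CHF 1320, so the standard income tax governs.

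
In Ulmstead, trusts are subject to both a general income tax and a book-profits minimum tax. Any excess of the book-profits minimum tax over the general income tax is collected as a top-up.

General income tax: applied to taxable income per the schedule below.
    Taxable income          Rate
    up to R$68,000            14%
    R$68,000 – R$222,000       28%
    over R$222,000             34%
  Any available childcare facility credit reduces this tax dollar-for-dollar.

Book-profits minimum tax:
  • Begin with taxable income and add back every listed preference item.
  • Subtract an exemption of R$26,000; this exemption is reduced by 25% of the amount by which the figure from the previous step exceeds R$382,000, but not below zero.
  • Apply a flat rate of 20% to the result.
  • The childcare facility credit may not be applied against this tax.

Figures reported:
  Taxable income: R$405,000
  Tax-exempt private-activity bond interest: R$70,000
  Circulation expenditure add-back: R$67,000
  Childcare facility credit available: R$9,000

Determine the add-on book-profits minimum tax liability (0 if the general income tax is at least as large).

R$2,540

General income tax:
  R$68,000 × 14% = R$9,520
  R$154,000 × 28% = R$43,120
  R$183,000 × 34% = R$62,220
  → R$114,860
  Less childcare facility credit R$9,000 → R$105,860

Book-profits minimum tax:
  Adjusted income: R$405,000 + R$70,000 + R$67,000 = R$542,000
  Exemption: 25% × (R$542,000 − R$382,000) = R$40,000 ≥ R$26,000, so the exemption is fully phased out
  Base: R$542,000 − R$0 = R$542,000
  R$542,000 × 20% = R$108,400

Excess of book-profits minimum tax over general income tax: R$108,400 − R$105,860 = R$2,540.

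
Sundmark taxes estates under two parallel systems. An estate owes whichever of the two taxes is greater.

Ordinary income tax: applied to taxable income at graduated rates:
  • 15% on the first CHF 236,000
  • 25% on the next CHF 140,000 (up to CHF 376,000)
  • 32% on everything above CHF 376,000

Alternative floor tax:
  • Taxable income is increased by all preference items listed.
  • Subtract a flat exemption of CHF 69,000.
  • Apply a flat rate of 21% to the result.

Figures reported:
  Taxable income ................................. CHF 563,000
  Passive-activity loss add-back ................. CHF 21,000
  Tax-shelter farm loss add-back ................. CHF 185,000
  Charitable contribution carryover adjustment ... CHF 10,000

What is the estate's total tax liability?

CHF 149,100

Alternative floor tax:
  Adjusted income: CHF 563,000 + CHF 21,000 + CHF 185,000 + CHF 10,000 = CHF 779,000
  Less exemption CHF 69,000 → base CHF 710,000
  CHF 710,000 × 21% = CHF 149,100

Ordinary income tax:
  CHF 236,000 × 15% = CHF 35,400
  CHF 140,000 × 25% = CHF 35,000
  CHF 187,000 × 32% = CHF 59,840
  → CHF 130,240

CHF 149,100 > CHF 130,240, so the alternative floor tax is the binding amount.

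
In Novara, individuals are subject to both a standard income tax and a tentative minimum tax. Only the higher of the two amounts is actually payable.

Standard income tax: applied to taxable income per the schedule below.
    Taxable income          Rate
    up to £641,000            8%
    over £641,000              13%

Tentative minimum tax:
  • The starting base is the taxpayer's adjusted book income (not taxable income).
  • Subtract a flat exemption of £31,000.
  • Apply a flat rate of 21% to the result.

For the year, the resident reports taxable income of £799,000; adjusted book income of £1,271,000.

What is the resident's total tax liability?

£260,400

Tentative minimum tax:
  Base (adjusted book income): £1,271,000
  Less exemption £31,000 → base £1,240,000
  £1,240,000 × 21% = £260,400

Standard income tax:
  £641,000 × 8% = £51,280
  £158,000 × 13% = £20,540
  → £71,820

£260,400 > £71,820, so the tentative minimum tax is the binding amount.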